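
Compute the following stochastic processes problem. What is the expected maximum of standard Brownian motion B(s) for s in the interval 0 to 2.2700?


E(max B(s)) = sqrt(2t/pi)
= sqrt(2*2.2700/pi)
= sqrt(1.4451)
= 1.2021

1.2021


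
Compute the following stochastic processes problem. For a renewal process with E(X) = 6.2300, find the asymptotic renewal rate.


Long-run renewal rate = 1/E(X)
= 1/6.2300
= 0.1605

0.1605


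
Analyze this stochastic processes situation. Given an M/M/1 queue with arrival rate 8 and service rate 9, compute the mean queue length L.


rho = 8/9 = 0.8889
L = rho/(1-rho)
= 0.8889/0.1111
= 8.0000

8.0000


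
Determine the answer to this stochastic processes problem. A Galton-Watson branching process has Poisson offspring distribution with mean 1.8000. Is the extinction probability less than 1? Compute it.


Since mu = 1.8000 > 1, extinction prob q < 1.
Solve s = exp(mu*(s-1)) iteratively.
q = 0.2676

0.2676


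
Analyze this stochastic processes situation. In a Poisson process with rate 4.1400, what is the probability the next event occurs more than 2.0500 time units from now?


P(X > t) = exp(-lambda * t)
= exp(-4.1400 * 2.0500)
= exp(-8.4870) = 2.0613e-04

2.0613e-04


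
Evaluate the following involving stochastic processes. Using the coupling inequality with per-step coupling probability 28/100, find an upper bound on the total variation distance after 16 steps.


TV distance bound <= (1-delta)^n
= (1 - 0.2800)^16
= 0.7200^16
= 0.0052

0.0052


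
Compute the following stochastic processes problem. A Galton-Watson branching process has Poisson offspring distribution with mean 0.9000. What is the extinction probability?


Since mu = 0.9000 <= 1, extinction probability = 1.

1.0000


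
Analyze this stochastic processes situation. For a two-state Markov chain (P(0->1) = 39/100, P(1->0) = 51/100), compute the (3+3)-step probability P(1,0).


P^6 = P^3 * P^3
Computing via matrix multiplication of the transition matrix.
Entry (1,0) of P^6 = 0.5667

0.5667


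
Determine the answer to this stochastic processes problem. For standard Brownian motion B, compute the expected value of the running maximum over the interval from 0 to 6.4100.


E(max B(s)) = sqrt(2t/pi)
= sqrt(2*6.4100/pi)
= sqrt(4.0807)
= 2.0201

2.0201


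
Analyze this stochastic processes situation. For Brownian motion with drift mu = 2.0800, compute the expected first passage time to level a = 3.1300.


Expected first passage time = a/mu
= 3.1300/2.0800
= 1.5048

1.5048


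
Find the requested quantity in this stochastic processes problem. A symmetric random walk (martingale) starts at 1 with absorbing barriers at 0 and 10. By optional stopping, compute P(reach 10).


By optional stopping theorem: E(M at tau) = M(0) = 1
P(hit 10)*10 + P(hit 0)*0 = 1
P(hit 10) = (1 - 0)/(10 - 0) = 1/10 = 0.1000

0.1000


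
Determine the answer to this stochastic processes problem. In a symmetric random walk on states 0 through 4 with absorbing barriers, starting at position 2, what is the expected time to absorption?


For symmetric RW on 0,...,N with absorbing barriers, E(i) = i*(N-i)
E(2) = 2 * 2 = 4

4


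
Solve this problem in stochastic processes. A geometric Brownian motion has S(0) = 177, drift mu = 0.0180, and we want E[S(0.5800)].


E[S(t)] = S(0) * exp(mu * t)
= 177 * exp(0.0180 * 0.5800)
= 177 * 1.0105
= 178.8576

178.8576


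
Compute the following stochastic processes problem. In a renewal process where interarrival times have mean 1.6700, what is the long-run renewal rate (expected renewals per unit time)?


Long-run renewal rate = 1/E(X)
= 1/1.6700
= 0.5988

0.5988


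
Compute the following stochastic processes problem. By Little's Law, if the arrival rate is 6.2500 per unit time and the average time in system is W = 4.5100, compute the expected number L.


Little's Law: L = lambda * W
= 6.2500 * 4.5100
= 28.1875

28.1875


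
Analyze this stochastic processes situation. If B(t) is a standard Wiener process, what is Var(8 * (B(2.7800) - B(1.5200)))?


Var(alpha*(B(t)-B(s))) = alpha^2 * (t-s)
= 8^2 * (2.7800 - 1.5200)
= 64 * 1.2600
= 80.6400

80.6400


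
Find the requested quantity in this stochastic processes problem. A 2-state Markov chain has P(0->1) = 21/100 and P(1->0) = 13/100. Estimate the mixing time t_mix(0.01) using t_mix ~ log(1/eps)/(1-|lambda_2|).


lambda_2 = |1 - p01 - p10| = |1 - 0.2100 - 0.1300| = 0.6600
t_mix ~ log(1/eps)/(1 - |lambda_2|)
= log(100)/(1 - 0.6600) = 4.6052/0.3400
= 13.5446

13.5446


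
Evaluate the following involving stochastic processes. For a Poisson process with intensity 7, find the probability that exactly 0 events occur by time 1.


P(N(t)=k) = (lambda*t)^k * exp(-lambda*t) / k!
lambda*t = 7
= 7^0 * exp(-7) / 0!
= 1 * 9.1188e-04 / 1
= 9.1188e-04

9.1188e-04


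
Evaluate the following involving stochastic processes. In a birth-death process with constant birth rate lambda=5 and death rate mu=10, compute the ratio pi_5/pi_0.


For birth-death process, pi_n/pi_0 = (lambda/mu)^n
= (5/10)^5
= 0.0312

0.0312


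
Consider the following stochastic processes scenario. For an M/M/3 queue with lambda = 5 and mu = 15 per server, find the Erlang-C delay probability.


a = lambda/mu = 0.3333
rho = a/c = 0.1111
Erlang-C formula applied:
C(c,a) = 0.0050

0.0050


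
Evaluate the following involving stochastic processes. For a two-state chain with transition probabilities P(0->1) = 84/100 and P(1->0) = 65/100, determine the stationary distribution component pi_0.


Stationary distribution: pi_0 = p10/(p01+p10), pi_1 = p01/(p01+p10)
p01 = 0.8400, p10 = 0.6500
pi_0 = 0.4362

0.4362


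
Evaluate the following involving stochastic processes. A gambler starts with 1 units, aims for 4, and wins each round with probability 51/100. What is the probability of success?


Gambler's ruin formula:
r = q/p = 0.4900/0.5100 = 0.9608
P(win) = (1 - r^i)/(1 - r^N)
= (1 - 0.9608^1)/(1 - 0.9608^4)
= 0.2652

0.2652


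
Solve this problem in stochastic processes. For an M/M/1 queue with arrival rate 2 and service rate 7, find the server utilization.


rho = lambda/mu
= 2/7
= 0.2857

0.2857


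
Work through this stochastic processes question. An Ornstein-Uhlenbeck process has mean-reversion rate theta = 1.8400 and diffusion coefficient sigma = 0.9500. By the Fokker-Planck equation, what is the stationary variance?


Stationary variance = sigma^2 / (2*theta)
= 0.9500^2 / (2*1.8400)
= 0.9025 / 3.6800
= 0.2452

0.2452


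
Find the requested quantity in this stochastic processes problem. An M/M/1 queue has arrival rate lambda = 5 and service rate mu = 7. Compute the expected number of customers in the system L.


rho = 5/7 = 0.7143
L = rho/(1-rho)
= 0.7143/0.2857
= 2.5000

2.5000


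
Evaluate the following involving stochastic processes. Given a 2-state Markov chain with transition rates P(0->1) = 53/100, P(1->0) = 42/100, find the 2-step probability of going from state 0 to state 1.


Computing P^2 by matrix multiplication.
P = [[0.4700, 0.5300], [0.4200, 0.5800]]
After raising P to the power 2:
P^2(0,1) = 0.5565

0.5565


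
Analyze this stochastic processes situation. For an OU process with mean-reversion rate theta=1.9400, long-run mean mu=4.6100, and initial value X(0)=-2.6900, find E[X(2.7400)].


E[X(t)] = mu + (X(0) - mu)*exp(-theta*t)
= 4.6100 + (-2.6900 - 4.6100)*exp(-1.9400*2.7400)
= 4.6100 + -7.3000 * 0.0049
= 4.5741

4.5741


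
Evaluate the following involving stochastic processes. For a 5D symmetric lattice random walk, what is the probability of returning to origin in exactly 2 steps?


P(return in 2 steps) = P(reverse first step) = 1/(2d)
= 1/10
= 0.1000

0.1000


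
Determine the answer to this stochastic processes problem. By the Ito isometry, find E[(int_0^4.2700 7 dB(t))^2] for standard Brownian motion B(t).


By Ito isometry: E[(int f dB)^2] = int f^2 dt
= 7^2 * 4.2700
= 49 * 4.2700 = 209.2300

209.2300


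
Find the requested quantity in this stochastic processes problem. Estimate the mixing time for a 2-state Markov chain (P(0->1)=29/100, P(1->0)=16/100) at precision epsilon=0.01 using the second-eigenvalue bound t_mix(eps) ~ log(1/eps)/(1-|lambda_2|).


lambda_2 = |1 - p01 - p10| = |1 - 0.2900 - 0.1600| = 0.5500
t_mix ~ log(1/eps)/(1 - |lambda_2|)
= log(100)/(1 - 0.5500) = 4.6052/0.4500
= 10.2337

10.2337


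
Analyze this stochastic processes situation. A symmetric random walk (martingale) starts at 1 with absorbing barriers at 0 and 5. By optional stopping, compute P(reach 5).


By optional stopping theorem: E(M at tau) = M(0) = 1
P(hit 5)*5 + P(hit 0)*0 = 1
P(hit 5) = (1 - 0)/(5 - 0) = 1/5 = 0.2000

0.2000


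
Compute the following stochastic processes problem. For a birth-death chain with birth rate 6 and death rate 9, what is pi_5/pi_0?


For birth-death process, pi_n/pi_0 = (lambda/mu)^n
= (6/9)^5
= 0.1317

0.1317


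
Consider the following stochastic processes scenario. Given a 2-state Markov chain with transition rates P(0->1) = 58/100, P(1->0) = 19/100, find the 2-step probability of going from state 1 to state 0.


Computing P^2 by matrix multiplication.
P = [[0.4200, 0.5800], [0.1900, 0.8100]]
After raising P to the power 2:
P^2(1,0) = 0.2337

0.2337


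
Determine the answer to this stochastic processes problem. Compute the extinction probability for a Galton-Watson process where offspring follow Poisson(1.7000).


Since mu = 1.7000 > 1, extinction prob q < 1.
Solve s = exp(mu*(s-1)) iteratively.
q = 0.3088

0.3088


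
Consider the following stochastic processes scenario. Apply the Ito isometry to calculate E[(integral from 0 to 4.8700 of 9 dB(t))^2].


By Ito isometry: E[(int f dB)^2] = int f^2 dt
= 9^2 * 4.8700
= 81 * 4.8700 = 394.4700

394.4700


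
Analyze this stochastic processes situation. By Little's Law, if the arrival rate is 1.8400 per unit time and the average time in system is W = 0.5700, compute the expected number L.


Little's Law: L = lambda * W
= 1.8400 * 0.5700
= 1.0488

1.0488


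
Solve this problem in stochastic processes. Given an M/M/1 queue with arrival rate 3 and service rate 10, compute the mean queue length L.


rho = 3/10 = 0.3000
L = rho/(1-rho)
= 0.3000/0.7000
= 0.4286

0.4286


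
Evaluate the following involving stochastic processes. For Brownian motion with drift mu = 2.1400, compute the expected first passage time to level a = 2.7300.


Expected first passage time = a/mu
= 2.7300/2.1400
= 1.2757

1.2757


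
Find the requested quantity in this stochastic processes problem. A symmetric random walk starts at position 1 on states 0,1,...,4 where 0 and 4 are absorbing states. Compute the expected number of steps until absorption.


For symmetric RW on 0,...,N with absorbing barriers, E(i) = i*(N-i)
E(1) = 1 * 3 = 3

3


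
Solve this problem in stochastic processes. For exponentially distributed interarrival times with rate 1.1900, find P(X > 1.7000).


P(X > t) = exp(-lambda * t)
= exp(-1.1900 * 1.7000)
= exp(-2.0230) = 0.1323

0.1323


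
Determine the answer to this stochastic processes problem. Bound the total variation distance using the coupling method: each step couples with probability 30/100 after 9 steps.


TV distance bound <= (1-delta)^n
= (1 - 0.3000)^9
= 0.7000^9
= 0.0404

0.0404


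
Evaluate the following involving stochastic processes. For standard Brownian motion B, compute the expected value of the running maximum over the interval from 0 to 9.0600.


E(max B(s)) = sqrt(2t/pi)
= sqrt(2*9.0600/pi)
= sqrt(5.7678)
= 2.4016

2.4016


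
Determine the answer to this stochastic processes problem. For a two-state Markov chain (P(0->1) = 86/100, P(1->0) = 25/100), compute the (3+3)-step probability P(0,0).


P^6 = P^3 * P^3
Computing via matrix multiplication of the transition matrix.
Entry (0,0) of P^6 = 0.2252

0.2252


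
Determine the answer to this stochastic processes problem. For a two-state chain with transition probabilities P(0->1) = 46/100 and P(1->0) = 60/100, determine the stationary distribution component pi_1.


Stationary distribution: pi_0 = p10/(p01+p10), pi_1 = p01/(p01+p10)
p01 = 0.4600, p10 = 0.6000
pi_1 = 0.4340

0.4340


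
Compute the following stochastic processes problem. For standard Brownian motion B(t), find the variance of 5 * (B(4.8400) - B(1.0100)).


Var(alpha*(B(t)-B(s))) = alpha^2 * (t-s)
= 5^2 * (4.8400 - 1.0100)
= 25 * 3.8300
= 95.7500

95.7500


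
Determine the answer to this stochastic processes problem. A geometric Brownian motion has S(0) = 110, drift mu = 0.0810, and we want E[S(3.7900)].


E[S(t)] = S(0) * exp(mu * t)
= 110 * exp(0.0810 * 3.7900)
= 110 * 1.3593
= 149.5260

149.5260


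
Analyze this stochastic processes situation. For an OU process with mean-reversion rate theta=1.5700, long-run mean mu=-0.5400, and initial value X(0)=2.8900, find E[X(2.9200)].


E[X(t)] = mu + (X(0) - mu)*exp(-theta*t)
= -0.5400 + (2.8900 - -0.5400)*exp(-1.5700*2.9200)
= -0.5400 + 3.4300 * 0.0102
= -0.5050

-0.5050


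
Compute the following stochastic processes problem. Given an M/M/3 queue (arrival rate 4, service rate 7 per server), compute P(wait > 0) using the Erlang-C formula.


a = lambda/mu = 0.5714
rho = a/c = 0.1905
Erlang-C formula applied:
C(c,a) = 0.0217

0.0217


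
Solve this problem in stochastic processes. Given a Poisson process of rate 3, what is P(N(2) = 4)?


P(N(t)=k) = (lambda*t)^k * exp(-lambda*t) / k!
lambda*t = 6
= 6^4 * exp(-6) / 4!
= 1296 * 0.0025 / 24
= 0.1339

0.1339


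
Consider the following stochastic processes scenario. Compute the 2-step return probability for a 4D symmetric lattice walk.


P(return in 2 steps) = P(reverse first step) = 1/(2d)
= 1/8
= 0.1250

0.1250


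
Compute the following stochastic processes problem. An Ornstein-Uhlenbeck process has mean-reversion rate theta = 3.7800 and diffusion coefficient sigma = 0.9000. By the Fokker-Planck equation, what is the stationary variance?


Stationary variance = sigma^2 / (2*theta)
= 0.9000^2 / (2*3.7800)
= 0.8100 / 7.5600
= 0.1071

0.1071


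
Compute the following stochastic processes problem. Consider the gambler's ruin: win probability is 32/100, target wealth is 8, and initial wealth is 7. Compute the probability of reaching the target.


Gambler's ruin formula:
r = q/p = 0.6800/0.3200 = 2.1250
P(win) = (1 - r^i)/(1 - r^N)
= (1 - 2.1250^7)/(1 - 2.1250^8)
= 0.4693

0.4693


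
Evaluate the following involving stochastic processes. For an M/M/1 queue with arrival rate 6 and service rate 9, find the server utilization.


rho = lambda/mu
= 6/9
= 0.6667

0.6667


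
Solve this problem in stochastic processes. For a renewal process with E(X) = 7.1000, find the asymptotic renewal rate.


Long-run renewal rate = 1/E(X)
= 1/7.1000
= 0.1408

0.1408


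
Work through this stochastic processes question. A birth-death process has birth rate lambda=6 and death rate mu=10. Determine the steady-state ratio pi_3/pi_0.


For birth-death process, pi_n/pi_0 = (lambda/mu)^n
= (6/10)^3
= 0.2160

0.2160


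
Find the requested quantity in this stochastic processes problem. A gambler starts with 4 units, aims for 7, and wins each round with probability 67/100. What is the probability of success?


Gambler's ruin formula:
r = q/p = 0.3300/0.6700 = 0.4925
P(win) = (1 - r^i)/(1 - r^N)
= (1 - 0.4925^4)/(1 - 0.4925^7)
= 0.9478

0.9478


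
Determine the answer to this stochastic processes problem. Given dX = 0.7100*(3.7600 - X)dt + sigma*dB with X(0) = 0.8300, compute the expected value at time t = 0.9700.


E[X(t)] = mu + (X(0) - mu)*exp(-theta*t)
= 3.7600 + (0.8300 - 3.7600)*exp(-0.7100*0.9700)
= 3.7600 + -2.9300 * 0.5022
= 2.2885

2.2885


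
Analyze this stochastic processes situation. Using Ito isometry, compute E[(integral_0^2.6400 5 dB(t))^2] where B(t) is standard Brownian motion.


By Ito isometry: E[(int f dB)^2] = int f^2 dt
= 5^2 * 2.6400
= 25 * 2.6400 = 66.0000

66.0000


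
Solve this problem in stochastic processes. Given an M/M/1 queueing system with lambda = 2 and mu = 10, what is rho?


rho = lambda/mu
= 2/10
= 0.2000

0.2000


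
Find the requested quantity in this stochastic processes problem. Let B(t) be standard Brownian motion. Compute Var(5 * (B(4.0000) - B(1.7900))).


Var(alpha*(B(t)-B(s))) = alpha^2 * (t-s)
= 5^2 * (4.0000 - 1.7900)
= 25 * 2.2100
= 55.2500

55.2500


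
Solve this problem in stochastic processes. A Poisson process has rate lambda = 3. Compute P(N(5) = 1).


P(N(t)=k) = (lambda*t)^k * exp(-lambda*t) / k!
lambda*t = 15
= 15^1 * exp(-15) / 1!
= 15 * 3.0590e-07 / 1
= 4.5885e-06

4.5885e-06


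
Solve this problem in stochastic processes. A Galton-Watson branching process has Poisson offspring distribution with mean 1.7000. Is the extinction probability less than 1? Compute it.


Since mu = 1.7000 > 1, extinction prob q < 1.
Solve s = exp(mu*(s-1)) iteratively.
q = 0.3088

0.3088


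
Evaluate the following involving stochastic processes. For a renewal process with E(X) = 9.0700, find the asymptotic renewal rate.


Long-run renewal rate = 1/E(X)
= 1/9.0700
= 0.1103

0.1103


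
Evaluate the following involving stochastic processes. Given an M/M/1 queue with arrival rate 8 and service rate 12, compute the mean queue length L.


rho = 8/12 = 0.6667
L = rho/(1-rho)
= 0.6667/0.3333
= 2.0000

2.0000


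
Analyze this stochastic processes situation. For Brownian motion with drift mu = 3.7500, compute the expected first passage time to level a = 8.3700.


Expected first passage time = a/mu
= 8.3700/3.7500
= 2.2320

2.2320


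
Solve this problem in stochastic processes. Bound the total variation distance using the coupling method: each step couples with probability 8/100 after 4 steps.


TV distance bound <= (1-delta)^n
= (1 - 0.0800)^4
= 0.9200^4
= 0.7164

0.7164


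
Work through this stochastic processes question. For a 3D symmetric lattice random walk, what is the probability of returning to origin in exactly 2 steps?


P(return in 2 steps) = P(reverse first step) = 1/(2d)
= 1/6
= 0.1667

0.1667


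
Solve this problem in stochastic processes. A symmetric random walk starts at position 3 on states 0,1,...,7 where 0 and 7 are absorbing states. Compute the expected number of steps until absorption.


For symmetric RW on 0,...,N with absorbing barriers, E(i) = i*(N-i)
E(3) = 3 * 4 = 12

12


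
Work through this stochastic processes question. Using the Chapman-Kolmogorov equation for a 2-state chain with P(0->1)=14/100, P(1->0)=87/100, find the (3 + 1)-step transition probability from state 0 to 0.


P^4 = P^3 * P^1
Computing via matrix multiplication of the transition matrix.
Entry (0,0) of P^4 = 0.8614

0.8614


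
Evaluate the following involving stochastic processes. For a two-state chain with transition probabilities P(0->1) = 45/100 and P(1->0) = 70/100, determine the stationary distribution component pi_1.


Stationary distribution: pi_0 = p10/(p01+p10), pi_1 = p01/(p01+p10)
p01 = 0.4500, p10 = 0.7000
pi_1 = 0.3913

0.3913


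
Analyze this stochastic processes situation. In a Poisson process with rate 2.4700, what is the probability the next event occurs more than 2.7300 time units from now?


P(X > t) = exp(-lambda * t)
= exp(-2.4700 * 2.7300)
= exp(-6.7431) = 0.0012

0.0012


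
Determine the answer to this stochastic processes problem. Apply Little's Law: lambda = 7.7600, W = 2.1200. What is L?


Little's Law: L = lambda * W
= 7.7600 * 2.1200
= 16.4512

16.4512


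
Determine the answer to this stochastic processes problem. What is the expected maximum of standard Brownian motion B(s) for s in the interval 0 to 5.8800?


E(max B(s)) = sqrt(2t/pi)
= sqrt(2*5.8800/pi)
= sqrt(3.7433)
= 1.9348

1.9348


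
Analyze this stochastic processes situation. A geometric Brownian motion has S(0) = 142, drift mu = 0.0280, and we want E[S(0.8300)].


E[S(t)] = S(0) * exp(mu * t)
= 142 * exp(0.0280 * 0.8300)
= 142 * 1.0235
= 145.3387

145.3387


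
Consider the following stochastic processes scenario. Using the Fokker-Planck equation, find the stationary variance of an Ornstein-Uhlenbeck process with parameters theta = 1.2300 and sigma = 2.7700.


Stationary variance = sigma^2 / (2*theta)
= 2.7700^2 / (2*1.2300)
= 7.6729 / 2.4600
= 3.1191

3.1191


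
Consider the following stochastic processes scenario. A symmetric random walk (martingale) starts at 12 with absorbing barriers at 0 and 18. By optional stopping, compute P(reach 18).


By optional stopping theorem: E(M at tau) = M(0) = 12
P(hit 18)*18 + P(hit 0)*0 = 12
P(hit 18) = (12 - 0)/(18 - 0) = 2/3 = 0.6667

0.6667


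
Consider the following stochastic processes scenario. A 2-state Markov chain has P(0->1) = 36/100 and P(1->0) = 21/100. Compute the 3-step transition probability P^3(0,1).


Computing P^3 by matrix multiplication.
P = [[0.6400, 0.3600], [0.2100, 0.7900]]
After raising P to the power 3:
P^3(0,1) = 0.5814

0.5814


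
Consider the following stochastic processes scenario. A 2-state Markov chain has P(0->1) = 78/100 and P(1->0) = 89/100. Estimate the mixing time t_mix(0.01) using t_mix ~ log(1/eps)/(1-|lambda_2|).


lambda_2 = |1 - p01 - p10| = |1 - 0.7800 - 0.8900| = 0.6700
t_mix ~ log(1/eps)/(1 - |lambda_2|)
= log(100)/(1 - 0.6700) = 4.6052/0.3300
= 13.9551

13.9551


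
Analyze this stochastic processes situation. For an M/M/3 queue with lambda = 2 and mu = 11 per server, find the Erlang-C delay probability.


a = lambda/mu = 0.1818
rho = a/c = 0.0606
Erlang-C formula applied:
C(c,a) = 8.8909e-04

8.8909e-04


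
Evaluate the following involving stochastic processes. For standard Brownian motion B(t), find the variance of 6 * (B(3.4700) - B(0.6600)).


Var(alpha*(B(t)-B(s))) = alpha^2 * (t-s)
= 6^2 * (3.4700 - 0.6600)
= 36 * 2.8100
= 101.1600

101.1600


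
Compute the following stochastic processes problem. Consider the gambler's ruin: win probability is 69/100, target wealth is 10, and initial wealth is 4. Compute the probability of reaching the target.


Gambler's ruin formula:
r = q/p = 0.3100/0.6900 = 0.4493
P(win) = (1 - r^i)/(1 - r^N)
= (1 - 0.4493^4)/(1 - 0.4493^10)
= 0.9596

0.9596


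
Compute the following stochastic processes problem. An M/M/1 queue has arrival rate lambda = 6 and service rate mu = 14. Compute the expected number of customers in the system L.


rho = 6/14 = 0.4286
L = rho/(1-rho)
= 0.4286/0.5714
= 0.7500

0.7500


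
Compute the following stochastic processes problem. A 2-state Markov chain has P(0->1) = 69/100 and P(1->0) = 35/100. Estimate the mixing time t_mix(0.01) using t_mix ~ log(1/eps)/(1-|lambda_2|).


lambda_2 = |1 - p01 - p10| = |1 - 0.6900 - 0.3500| = 0.0400
t_mix ~ log(1/eps)/(1 - |lambda_2|)
= log(100)/(1 - 0.0400) = 4.6052/0.9600
= 4.7971

4.7971


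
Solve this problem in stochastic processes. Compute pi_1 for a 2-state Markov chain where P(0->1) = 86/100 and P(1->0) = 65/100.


Stationary distribution: pi_0 = p10/(p01+p10), pi_1 = p01/(p01+p10)
p01 = 0.8600, p10 = 0.6500
pi_1 = 0.5695

0.5695


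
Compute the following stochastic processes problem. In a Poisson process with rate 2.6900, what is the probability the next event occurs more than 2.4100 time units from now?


P(X > t) = exp(-lambda * t)
= exp(-2.6900 * 2.4100)
= exp(-6.4829) = 0.0015

0.0015


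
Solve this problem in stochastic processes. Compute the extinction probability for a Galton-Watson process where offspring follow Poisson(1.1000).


Since mu = 1.1000 > 1, extinction prob q < 1.
Solve s = exp(mu*(s-1)) iteratively.
q = 0.8239

0.8239


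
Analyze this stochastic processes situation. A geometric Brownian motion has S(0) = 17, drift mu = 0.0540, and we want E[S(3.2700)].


E[S(t)] = S(0) * exp(mu * t)
= 17 * exp(0.0540 * 3.2700)
= 17 * 1.1931
= 20.2832

20.2832


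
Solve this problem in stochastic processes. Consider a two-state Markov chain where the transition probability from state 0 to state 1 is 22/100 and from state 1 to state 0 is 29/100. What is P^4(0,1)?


Computing P^4 by matrix multiplication.
P = [[0.7800, 0.2200], [0.2900, 0.7100]]
After raising P to the power 4:
P^4(0,1) = 0.4065

0.4065


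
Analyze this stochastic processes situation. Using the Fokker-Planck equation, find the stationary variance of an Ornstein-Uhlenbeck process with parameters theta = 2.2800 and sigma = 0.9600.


Stationary variance = sigma^2 / (2*theta)
= 0.9600^2 / (2*2.2800)
= 0.9216 / 4.5600
= 0.2021

0.2021


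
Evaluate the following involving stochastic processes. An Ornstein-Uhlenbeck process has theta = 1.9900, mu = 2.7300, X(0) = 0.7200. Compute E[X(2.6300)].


E[X(t)] = mu + (X(0) - mu)*exp(-theta*t)
= 2.7300 + (0.7200 - 2.7300)*exp(-1.9900*2.6300)
= 2.7300 + -2.0100 * 0.0053
= 2.7193

2.7193


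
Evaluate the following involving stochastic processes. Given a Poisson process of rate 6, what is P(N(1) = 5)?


P(N(t)=k) = (lambda*t)^k * exp(-lambda*t) / k!
lambda*t = 6
= 6^5 * exp(-6) / 5!
= 7776 * 0.0025 / 120
= 0.1606

0.1606


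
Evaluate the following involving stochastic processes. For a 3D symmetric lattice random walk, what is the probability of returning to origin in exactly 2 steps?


P(return in 2 steps) = P(reverse first step) = 1/(2d)
= 1/6
= 0.1667

0.1667


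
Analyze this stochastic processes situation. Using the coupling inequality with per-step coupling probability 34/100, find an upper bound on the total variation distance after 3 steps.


TV distance bound <= (1-delta)^n
= (1 - 0.3400)^3
= 0.6600^3
= 0.2875

0.2875


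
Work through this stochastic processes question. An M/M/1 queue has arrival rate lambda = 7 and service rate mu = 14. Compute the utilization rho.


rho = lambda/mu
= 7/14
= 0.5000

0.5000


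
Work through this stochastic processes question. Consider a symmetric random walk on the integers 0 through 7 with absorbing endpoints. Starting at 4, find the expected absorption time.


For symmetric RW on 0,...,N with absorbing barriers, E(i) = i*(N-i)
E(4) = 4 * 3 = 12

12


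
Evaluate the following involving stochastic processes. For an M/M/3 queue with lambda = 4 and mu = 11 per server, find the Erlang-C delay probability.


a = lambda/mu = 0.3636
rho = a/c = 0.1212
Erlang-C formula applied:
C(c,a) = 0.0063

0.0063


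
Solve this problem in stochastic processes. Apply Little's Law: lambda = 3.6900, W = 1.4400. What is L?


Little's Law: L = lambda * W
= 3.6900 * 1.4400
= 5.3136

5.3136


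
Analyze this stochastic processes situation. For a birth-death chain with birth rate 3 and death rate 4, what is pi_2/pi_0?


For birth-death process, pi_n/pi_0 = (lambda/mu)^n
= (3/4)^2
= 0.5625

0.5625


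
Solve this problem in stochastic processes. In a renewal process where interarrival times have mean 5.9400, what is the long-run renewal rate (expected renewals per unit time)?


Long-run renewal rate = 1/E(X)
= 1/5.9400
= 0.1684

0.1684


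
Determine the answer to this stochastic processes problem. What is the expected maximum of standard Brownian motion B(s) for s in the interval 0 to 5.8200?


E(max B(s)) = sqrt(2t/pi)
= sqrt(2*5.8200/pi)
= sqrt(3.7051)
= 1.9249

1.9249


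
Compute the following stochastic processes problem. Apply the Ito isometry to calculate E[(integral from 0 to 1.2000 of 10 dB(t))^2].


By Ito isometry: E[(int f dB)^2] = int f^2 dt
= 10^2 * 1.2000
= 100 * 1.2000 = 120.0000

120.0000


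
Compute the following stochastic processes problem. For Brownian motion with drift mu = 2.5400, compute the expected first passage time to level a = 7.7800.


Expected first passage time = a/mu
= 7.7800/2.5400
= 3.0630

3.0630


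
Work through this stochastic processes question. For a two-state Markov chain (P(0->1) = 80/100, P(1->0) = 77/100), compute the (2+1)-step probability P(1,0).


P^3 = P^2 * P^1
Computing via matrix multiplication of the transition matrix.
Entry (1,0) of P^3 = 0.5813

0.5813


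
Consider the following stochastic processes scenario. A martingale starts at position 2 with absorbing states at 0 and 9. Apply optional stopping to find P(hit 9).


By optional stopping theorem: E(M at tau) = M(0) = 2
P(hit 9)*9 + P(hit 0)*0 = 2
P(hit 9) = (2 - 0)/(9 - 0) = 2/9 = 0.2222

0.2222


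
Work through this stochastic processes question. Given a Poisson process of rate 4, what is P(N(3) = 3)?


P(N(t)=k) = (lambda*t)^k * exp(-lambda*t) / k!
lambda*t = 12
= 12^3 * exp(-12) / 3!
= 1728 * 6.1442e-06 / 6
= 0.0018

0.0018


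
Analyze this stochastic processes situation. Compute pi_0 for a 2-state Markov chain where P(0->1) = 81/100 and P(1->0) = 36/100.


Stationary distribution: pi_0 = p10/(p01+p10), pi_1 = p01/(p01+p10)
p01 = 0.8100, p10 = 0.3600
pi_0 = 0.3077

0.3077


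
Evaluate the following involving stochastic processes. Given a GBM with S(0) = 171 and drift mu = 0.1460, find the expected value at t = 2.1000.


E[S(t)] = S(0) * exp(mu * t)
= 171 * exp(0.1460 * 2.1000)
= 171 * 1.3588
= 232.3543

232.3543


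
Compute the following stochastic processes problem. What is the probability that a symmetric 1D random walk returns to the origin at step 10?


P(S(10) = 0) = C(10,5) / 4^5
= 252 / 1024
= 0.2461

0.2461


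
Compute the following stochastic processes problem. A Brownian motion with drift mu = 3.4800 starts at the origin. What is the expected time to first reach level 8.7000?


Expected first passage time = a/mu
= 8.7000/3.4800
= 2.5000

2.5000


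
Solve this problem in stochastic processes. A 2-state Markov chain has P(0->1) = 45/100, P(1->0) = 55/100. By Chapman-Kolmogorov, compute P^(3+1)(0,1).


P^4 = P^3 * P^1
Computing via matrix multiplication of the transition matrix.
Entry (0,1) of P^4 = 0.4500

0.4500


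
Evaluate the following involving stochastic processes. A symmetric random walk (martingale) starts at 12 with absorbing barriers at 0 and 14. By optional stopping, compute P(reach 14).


By optional stopping theorem: E(M at tau) = M(0) = 12
P(hit 14)*14 + P(hit 0)*0 = 12
P(hit 14) = (12 - 0)/(14 - 0) = 6/7 = 0.8571

0.8571


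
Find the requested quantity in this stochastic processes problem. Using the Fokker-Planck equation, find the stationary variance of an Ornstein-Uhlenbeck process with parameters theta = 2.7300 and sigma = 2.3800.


Stationary variance = sigma^2 / (2*theta)
= 2.3800^2 / (2*2.7300)
= 5.6644 / 5.4600
= 1.0374

1.0374


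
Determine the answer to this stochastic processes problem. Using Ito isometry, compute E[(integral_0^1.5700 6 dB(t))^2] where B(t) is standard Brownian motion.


By Ito isometry: E[(int f dB)^2] = int f^2 dt
= 6^2 * 1.5700
= 36 * 1.5700 = 56.5200

56.5200


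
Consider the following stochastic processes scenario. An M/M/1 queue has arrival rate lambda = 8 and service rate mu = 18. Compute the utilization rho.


rho = lambda/mu
= 8/18
= 0.4444

0.4444


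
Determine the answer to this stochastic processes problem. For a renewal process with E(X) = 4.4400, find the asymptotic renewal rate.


Long-run renewal rate = 1/E(X)
= 1/4.4400
= 0.2252

0.2252


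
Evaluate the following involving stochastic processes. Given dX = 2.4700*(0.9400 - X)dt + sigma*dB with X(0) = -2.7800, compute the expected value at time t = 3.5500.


E[X(t)] = mu + (X(0) - mu)*exp(-theta*t)
= 0.9400 + (-2.7800 - 0.9400)*exp(-2.4700*3.5500)
= 0.9400 + -3.7200 * 1.5556e-04
= 0.9394

0.9394


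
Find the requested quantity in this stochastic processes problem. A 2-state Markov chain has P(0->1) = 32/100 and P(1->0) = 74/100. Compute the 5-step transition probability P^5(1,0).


Computing P^5 by matrix multiplication.
P = [[0.6800, 0.3200], [0.7400, 0.2600]]
After raising P to the power 5:
P^5(1,0) = 0.6981

0.6981


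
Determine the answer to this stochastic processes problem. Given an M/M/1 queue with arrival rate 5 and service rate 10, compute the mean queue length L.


rho = 5/10 = 0.5000
L = rho/(1-rho)
= 0.5000/0.5000
= 1.0000

1.0000


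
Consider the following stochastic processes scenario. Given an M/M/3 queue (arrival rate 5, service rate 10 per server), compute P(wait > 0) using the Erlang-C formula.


a = lambda/mu = 0.5000
rho = a/c = 0.1667
Erlang-C formula applied:
C(c,a) = 0.0152

0.0152


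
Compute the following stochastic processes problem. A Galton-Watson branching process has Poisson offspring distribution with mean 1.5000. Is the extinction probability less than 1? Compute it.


Since mu = 1.5000 > 1, extinction prob q < 1.
Solve s = exp(mu*(s-1)) iteratively.
q = 0.4172

0.4172


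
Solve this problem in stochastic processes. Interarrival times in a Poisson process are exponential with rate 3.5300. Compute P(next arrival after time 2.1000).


P(X > t) = exp(-lambda * t)
= exp(-3.5300 * 2.1000)
= exp(-7.4130) = 6.0336e-04

6.0336e-04


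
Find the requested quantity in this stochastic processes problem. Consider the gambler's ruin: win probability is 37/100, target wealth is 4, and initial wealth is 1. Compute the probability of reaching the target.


Gambler's ruin formula:
r = q/p = 0.6300/0.3700 = 1.7027
P(win) = (1 - r^i)/(1 - r^N)
= (1 - 1.7027^1)/(1 - 1.7027^4)
= 0.0949

0.0949


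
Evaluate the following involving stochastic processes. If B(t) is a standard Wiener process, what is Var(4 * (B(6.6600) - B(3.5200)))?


Var(alpha*(B(t)-B(s))) = alpha^2 * (t-s)
= 4^2 * (6.6600 - 3.5200)
= 16 * 3.1400
= 50.2400

50.2400


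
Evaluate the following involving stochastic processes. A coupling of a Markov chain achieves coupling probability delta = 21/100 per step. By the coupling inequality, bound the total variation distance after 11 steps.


TV distance bound <= (1-delta)^n
= (1 - 0.2100)^11
= 0.7900^11
= 0.0748

0.0748


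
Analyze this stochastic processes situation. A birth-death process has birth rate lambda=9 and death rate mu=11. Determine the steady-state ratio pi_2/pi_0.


For birth-death process, pi_n/pi_0 = (lambda/mu)^n
= (9/11)^2
= 0.6694

0.6694


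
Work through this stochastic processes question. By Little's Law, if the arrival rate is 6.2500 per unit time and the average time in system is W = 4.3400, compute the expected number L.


Little's Law: L = lambda * W
= 6.2500 * 4.3400
= 27.1250

27.1250


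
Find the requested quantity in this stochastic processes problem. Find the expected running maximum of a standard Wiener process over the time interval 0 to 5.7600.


E(max B(s)) = sqrt(2t/pi)
= sqrt(2*5.7600/pi)
= sqrt(3.6669)
= 1.9149

1.9149


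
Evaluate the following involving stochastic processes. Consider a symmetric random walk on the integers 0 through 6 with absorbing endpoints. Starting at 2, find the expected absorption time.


For symmetric RW on 0,...,N with absorbing barriers, E(i) = i*(N-i)
E(2) = 2 * 4 = 8

8


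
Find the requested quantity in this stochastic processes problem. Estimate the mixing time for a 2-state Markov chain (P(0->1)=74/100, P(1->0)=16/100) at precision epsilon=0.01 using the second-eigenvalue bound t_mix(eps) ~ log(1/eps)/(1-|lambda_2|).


lambda_2 = |1 - p01 - p10| = |1 - 0.7400 - 0.1600| = 0.1000
t_mix ~ log(1/eps)/(1 - |lambda_2|)
= log(100)/(1 - 0.1000) = 4.6052/0.9000
= 5.1169

5.1169


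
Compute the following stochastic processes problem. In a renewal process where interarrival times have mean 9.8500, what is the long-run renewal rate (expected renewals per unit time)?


Long-run renewal rate = 1/E(X)
= 1/9.8500
= 0.1015

0.1015


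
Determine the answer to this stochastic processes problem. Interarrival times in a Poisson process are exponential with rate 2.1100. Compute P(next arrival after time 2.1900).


P(X > t) = exp(-lambda * t)
= exp(-2.1100 * 2.1900)
= exp(-4.6209) = 0.0098

0.0098


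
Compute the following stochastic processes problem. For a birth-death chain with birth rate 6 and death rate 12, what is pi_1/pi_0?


For birth-death process, pi_n/pi_0 = (lambda/mu)^n
= (6/12)^1
= 0.5000

0.5000


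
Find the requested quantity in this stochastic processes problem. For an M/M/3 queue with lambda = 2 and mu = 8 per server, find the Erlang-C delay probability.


a = lambda/mu = 0.2500
rho = a/c = 0.0833
Erlang-C formula applied:
C(c,a) = 0.0022

0.0022


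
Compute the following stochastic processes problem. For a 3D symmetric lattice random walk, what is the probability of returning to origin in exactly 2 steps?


P(return in 2 steps) = P(reverse first step) = 1/(2d)
= 1/6
= 0.1667

0.1667


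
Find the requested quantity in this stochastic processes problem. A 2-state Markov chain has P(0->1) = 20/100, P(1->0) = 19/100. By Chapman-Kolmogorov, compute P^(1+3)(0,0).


P^4 = P^1 * P^3
Computing via matrix multiplication of the transition matrix.
Entry (0,0) of P^4 = 0.5582

0.5582


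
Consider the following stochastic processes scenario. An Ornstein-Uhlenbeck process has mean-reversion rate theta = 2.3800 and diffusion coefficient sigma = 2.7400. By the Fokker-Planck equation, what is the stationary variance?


Stationary variance = sigma^2 / (2*theta)
= 2.7400^2 / (2*2.3800)
= 7.5076 / 4.7600
= 1.5772

1.5772


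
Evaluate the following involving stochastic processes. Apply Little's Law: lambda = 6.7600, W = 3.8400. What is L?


Little's Law: L = lambda * W
= 6.7600 * 3.8400
= 25.9584

25.9584


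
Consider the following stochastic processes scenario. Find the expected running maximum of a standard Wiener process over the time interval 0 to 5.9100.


E(max B(s)) = sqrt(2t/pi)
= sqrt(2*5.9100/pi)
= sqrt(3.7624)
= 1.9397

1.9397


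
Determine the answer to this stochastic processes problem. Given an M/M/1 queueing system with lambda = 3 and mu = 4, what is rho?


rho = lambda/mu
= 3/4
= 0.7500

0.7500


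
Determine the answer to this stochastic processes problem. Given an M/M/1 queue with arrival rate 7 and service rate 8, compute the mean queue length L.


rho = 7/8 = 0.8750
L = rho/(1-rho)
= 0.8750/0.1250
= 7.0000

7.0000


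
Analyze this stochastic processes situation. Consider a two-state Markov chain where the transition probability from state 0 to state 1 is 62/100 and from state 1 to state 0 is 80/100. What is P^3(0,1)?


Computing P^3 by matrix multiplication.
P = [[0.3800, 0.6200], [0.8000, 0.2000]]
After raising P to the power 3:
P^3(0,1) = 0.4690

0.4690


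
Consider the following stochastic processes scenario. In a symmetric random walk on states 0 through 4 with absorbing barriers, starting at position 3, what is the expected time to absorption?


For symmetric RW on 0,...,N with absorbing barriers, E(i) = i*(N-i)
E(3) = 3 * 1 = 3

3


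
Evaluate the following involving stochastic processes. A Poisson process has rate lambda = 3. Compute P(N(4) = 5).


P(N(t)=k) = (lambda*t)^k * exp(-lambda*t) / k!
lambda*t = 12
= 12^5 * exp(-12) / 5!
= 248832 * 6.1442e-06 / 120
= 0.0127

0.0127


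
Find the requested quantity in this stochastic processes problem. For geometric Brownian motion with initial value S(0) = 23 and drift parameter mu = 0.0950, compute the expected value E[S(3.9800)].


E[S(t)] = S(0) * exp(mu * t)
= 23 * exp(0.0950 * 3.9800)
= 23 * 1.4595
= 33.5687

33.5687


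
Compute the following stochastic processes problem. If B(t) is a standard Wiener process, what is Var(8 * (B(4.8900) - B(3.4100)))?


Var(alpha*(B(t)-B(s))) = alpha^2 * (t-s)
= 8^2 * (4.8900 - 3.4100)
= 64 * 1.4800
= 94.7200

94.7200


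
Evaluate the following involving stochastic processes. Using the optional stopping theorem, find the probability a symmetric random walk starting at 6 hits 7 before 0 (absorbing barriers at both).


By optional stopping theorem: E(M at tau) = M(0) = 6
P(hit 7)*7 + P(hit 0)*0 = 6
P(hit 7) = (6 - 0)/(7 - 0) = 6/7 = 0.8571

0.8571
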